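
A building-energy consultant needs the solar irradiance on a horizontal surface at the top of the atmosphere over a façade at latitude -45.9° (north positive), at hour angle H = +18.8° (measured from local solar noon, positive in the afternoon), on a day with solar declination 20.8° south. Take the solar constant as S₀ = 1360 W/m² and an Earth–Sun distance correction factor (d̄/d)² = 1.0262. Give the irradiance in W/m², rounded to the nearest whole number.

1215 W/m²

cos θ_z = sin φ sin δ + cos φ cos δ cos H = (-0.7181)(-0.3551) + (0.6959)(0.9348)(0.9466) = 0.8708.
Top-of-atmosphere irradiance = S₀ (d̄/d)² cos θ_z = 1360 × 1.0262 × 0.8708 = 1215.32 W/m².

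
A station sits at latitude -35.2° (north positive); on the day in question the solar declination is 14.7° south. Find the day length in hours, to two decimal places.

The sunset hour angle satisfies cos H_s = −tan φ tan δ = -0.1851, giving H_s = 100.67°.
Day length = 2 H_s / 15° h⁻¹ = 201.34° / 15 = 13.423 h.

13.42 hours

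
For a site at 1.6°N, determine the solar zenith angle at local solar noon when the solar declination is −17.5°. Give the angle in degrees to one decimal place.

At local solar noon the hour angle is zero, so the zenith angle is |φ − δ| = |1.6° − (-17.5°)| = 19.1°.

19.1°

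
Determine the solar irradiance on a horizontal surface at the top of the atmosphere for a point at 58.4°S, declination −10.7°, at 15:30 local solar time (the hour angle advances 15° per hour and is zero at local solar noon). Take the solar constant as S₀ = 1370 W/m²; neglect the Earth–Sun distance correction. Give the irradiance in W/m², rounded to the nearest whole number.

Hour angle H = 15° × (15.5 − 12) = 52.50°.
cos θ_z = sin(-58.4°) sin(-10.7°) + cos(-58.4°) cos(-10.7°) cos(52.50°) = 0.1581 + 0.3134 = 0.4715.
Top-of-atmosphere irradiance = S₀ cos θ_z = 1370 × 0.4715 = 645.95 W/m².

646 W/m²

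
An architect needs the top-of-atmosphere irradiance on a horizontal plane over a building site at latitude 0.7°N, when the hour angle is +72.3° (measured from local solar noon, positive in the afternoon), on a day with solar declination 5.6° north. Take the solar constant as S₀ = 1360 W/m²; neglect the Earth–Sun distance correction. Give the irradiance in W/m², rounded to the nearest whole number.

cos θ_z = sin φ sin δ + cos φ cos δ cos H = (0.0122)(0.0976) + (0.9999)(0.9952)(0.3040) = 0.3037.
Top-of-atmosphere irradiance = S₀ cos θ_z = 1360 × 0.3037 = 413.03 W/m².

413 W/m²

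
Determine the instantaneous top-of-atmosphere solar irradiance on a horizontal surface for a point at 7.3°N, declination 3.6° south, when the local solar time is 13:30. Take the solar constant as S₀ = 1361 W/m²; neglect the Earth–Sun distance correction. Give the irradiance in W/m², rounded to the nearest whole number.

1234 W/m²

Hour angle H = 15° × (13.5 − 12) = 22.50°.
cos θ_z = sin φ sin δ + cos φ cos δ cos H = (0.1271)(-0.0628) + (0.9919)(0.9980)(0.9239) = 0.9066.
Top-of-atmosphere irradiance = S₀ cos θ_z = 1361 × 0.9066 = 1233.88 W/m².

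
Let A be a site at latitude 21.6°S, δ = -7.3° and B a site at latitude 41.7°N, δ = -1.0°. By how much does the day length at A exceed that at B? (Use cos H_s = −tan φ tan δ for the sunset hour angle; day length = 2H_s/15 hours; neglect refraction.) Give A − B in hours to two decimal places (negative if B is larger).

+0.51 h

A: H_s = arccos(−tan -21.6° · tan -7.3°) = 92.91°, so 2H_s/15 = 12.3880 h.
B: H_s = arccos(−tan 41.7° · tan -1.0°) = 89.11°, so 2H_s/15 = 11.8813 h.
A − B = 12.3880 − 11.8813 = 0.5067 h.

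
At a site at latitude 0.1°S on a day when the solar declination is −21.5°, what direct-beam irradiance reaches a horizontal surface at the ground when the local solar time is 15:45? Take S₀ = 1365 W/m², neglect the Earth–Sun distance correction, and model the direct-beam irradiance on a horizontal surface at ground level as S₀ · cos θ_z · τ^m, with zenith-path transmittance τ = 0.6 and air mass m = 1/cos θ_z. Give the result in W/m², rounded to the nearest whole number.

Hour angle H = 15° × (15.75 − 12) = 56.25°.
cos θ_z = sin(-0.1°) sin(-21.5°) + cos(-0.1°) cos(-21.5°) cos(56.25°) = 0.0006 + 0.5169 = 0.5175.
Air mass m = 1/cos θ_z = 1/0.5175 = 1.932; τ^m = 0.6^1.932 = 0.3727.
Surface direct beam = 1365 × 0.5175 × 0.3727 = 263.27 W/m².

263 W/m²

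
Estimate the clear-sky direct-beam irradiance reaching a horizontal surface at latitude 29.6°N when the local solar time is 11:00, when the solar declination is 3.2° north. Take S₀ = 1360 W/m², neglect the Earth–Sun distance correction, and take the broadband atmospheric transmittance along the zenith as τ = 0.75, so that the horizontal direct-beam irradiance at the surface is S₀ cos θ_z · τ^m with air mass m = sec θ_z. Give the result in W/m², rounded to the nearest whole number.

845 W/m²

Hour angle H = 15° × (11 − 12) = -15.00°.
cos θ_z = sin φ sin δ + cos φ cos δ cos H = (0.4939)(0.0558) + (0.8695)(0.9984)(0.9659) = 0.8661.
Air mass m = 1/cos θ_z = 1/0.8661 = 1.155; τ^m = 0.75^1.155 = 0.7173.
Surface direct beam = 1360 × 0.8661 × 0.7173 = 844.90 W/m².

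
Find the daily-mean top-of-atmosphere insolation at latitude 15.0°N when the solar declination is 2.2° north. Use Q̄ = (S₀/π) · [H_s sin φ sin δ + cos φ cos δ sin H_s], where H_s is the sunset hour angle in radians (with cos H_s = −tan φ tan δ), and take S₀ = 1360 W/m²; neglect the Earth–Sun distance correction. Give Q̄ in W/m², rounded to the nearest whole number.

The sunset hour angle satisfies cos H_s = −tan φ tan δ = -0.0103, giving H_s = 90.59°. In radians, H_s = 1.5811.
H_s sin φ sin δ = 1.5811 × 0.2588 × 0.0384 = 0.0157.
cos φ cos δ sin H_s = 0.9659 × 0.9993 × 0.9999 = 0.9651.
Q̄ = (1360/π) × (0.0157 + 0.9651) = 432.90 × 0.9808 = 424.59 W/m².

425 W/m²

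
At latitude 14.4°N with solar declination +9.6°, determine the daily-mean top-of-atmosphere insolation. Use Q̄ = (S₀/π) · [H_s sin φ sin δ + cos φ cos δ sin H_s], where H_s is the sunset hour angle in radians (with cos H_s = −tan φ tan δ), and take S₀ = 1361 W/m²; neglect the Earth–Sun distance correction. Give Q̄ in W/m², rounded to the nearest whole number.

442 W/m²

The sunset hour angle satisfies cos H_s = −tan φ tan δ = -0.0434, giving H_s = 92.49°. In radians, H_s = 1.6143.
H_s sin φ sin δ = 1.6143 × 0.2487 × 0.1668 = 0.0670.
cos φ cos δ sin H_s = 0.9686 × 0.9860 × 0.9991 = 0.9542.
Q̄ = (1361/π) × (0.0670 + 0.9542) = 433.22 × 1.0212 = 442.40 W/m².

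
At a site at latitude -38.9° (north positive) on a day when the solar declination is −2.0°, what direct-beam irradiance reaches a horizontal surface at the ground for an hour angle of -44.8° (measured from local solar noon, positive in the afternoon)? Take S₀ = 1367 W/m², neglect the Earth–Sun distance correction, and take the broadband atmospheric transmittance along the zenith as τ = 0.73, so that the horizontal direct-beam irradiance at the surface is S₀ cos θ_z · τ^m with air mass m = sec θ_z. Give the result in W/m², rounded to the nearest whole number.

With φ = -38.9°, δ = -2.0°, H = -44.80°: sin φ sin δ = 0.0219, cos φ cos δ cos H = 0.5519, so cos θ_z = 0.5738.
Air mass m = 1/cos θ_z = 1/0.5738 = 1.743; τ^m = 0.73^1.743 = 0.5778.
Surface direct beam = 1367 × 0.5738 × 0.5778 = 453.22 W/m².

453 W/m²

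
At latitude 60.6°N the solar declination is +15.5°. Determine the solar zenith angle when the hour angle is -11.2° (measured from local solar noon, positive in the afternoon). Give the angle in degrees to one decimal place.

45.8°

cos θ_z = sin φ sin δ + cos φ cos δ cos H = (0.8712)(0.2672) + (0.4909)(0.9636)(0.9810) = 0.6968.
θ_z = arccos(0.6968) = 45.83°.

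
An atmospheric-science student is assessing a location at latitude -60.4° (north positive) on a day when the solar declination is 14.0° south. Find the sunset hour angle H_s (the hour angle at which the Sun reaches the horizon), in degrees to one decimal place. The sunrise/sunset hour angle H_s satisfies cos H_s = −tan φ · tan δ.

−tan φ tan δ = −(-1.7603)(-0.2493) = -0.4388; H_s = arccos(-0.4388) = 116.03°.

116.0°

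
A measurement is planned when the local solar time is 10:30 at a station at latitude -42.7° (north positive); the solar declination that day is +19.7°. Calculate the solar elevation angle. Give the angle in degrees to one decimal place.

Hour angle H = 15° × (10.5 − 12) = -22.50°.
With φ = -42.7°, δ = 19.7°, H = -22.50°: sin φ sin δ = -0.2286, cos φ cos δ cos H = 0.6392, so cos θ_z = 0.4106.
θ_z = arccos(0.4106) = 65.76°, so the elevation is 90° − 65.76° = 24.24°.

24.2°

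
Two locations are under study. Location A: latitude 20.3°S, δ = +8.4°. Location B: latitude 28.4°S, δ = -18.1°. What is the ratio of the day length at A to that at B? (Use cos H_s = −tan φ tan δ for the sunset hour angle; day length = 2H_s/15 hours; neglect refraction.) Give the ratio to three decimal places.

0.867

A: H_s = arccos(−tan -20.3° · tan 8.4°) = 86.87°, so 2H_s/15 = 11.5827 h.
B: H_s = arccos(−tan -28.4° · tan -18.1°) = 100.18°, so 2H_s/15 = 13.3573 h.
Ratio A/B = 11.5827 / 13.3573 = 0.8671.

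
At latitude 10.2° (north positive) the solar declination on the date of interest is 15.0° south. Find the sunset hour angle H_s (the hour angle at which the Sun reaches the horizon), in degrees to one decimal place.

87.2°

The sunset hour angle satisfies cos H_s = −tan φ tan δ = 0.0482, giving H_s = 87.24°.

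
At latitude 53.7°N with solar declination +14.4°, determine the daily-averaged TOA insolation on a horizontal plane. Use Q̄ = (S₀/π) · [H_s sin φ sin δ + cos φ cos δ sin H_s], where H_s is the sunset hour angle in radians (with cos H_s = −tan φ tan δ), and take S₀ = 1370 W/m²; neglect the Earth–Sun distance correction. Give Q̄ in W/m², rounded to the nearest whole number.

403 W/m²

The sunset hour angle satisfies cos H_s = −tan φ tan δ = -0.3495, giving H_s = 110.46°. In radians, H_s = 1.9279.
H_s sin φ sin δ = 1.9279 × 0.8059 × 0.2487 = 0.3864.
cos φ cos δ sin H_s = 0.5920 × 0.9686 × 0.9369 = 0.5372.
Q̄ = (1370/π) × (0.3864 + 0.5372) = 436.08 × 0.9236 = 402.76 W/m².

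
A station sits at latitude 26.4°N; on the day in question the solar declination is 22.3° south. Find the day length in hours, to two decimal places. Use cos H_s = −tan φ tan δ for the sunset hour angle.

−tan φ tan δ = −(0.4964)(-0.4101) = 0.2036; H_s = arccos(0.2036) = 78.25°.
Day length = 2 H_s / 15° h⁻¹ = 156.50° / 15 = 10.433 h.

10.43 hours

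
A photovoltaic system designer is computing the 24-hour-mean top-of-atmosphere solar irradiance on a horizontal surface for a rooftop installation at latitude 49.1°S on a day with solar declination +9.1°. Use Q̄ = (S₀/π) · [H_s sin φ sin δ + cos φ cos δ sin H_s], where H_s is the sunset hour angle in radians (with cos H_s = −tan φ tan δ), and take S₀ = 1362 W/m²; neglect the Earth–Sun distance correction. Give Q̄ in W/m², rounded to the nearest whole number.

−tan φ tan δ = −(-1.1544)(0.1602) = 0.1849; H_s = arccos(0.1849) = 79.34°. In radians, H_s = 1.3847.
H_s sin φ sin δ = 1.3847 × -0.7559 × 0.1582 = -0.1656.
cos φ cos δ sin H_s = 0.6547 × 0.9874 × 0.9827 = 0.6353.
Q̄ = (1362/π) × (-0.1656 + 0.6353) = 433.54 × 0.4697 = 203.63 W/m².

204 W/m²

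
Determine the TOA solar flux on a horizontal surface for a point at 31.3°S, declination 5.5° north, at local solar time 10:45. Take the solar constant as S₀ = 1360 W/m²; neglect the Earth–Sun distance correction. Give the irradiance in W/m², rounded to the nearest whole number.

1028 W/m²

Hour angle H = 15° × (10.75 − 12) = -18.75°.
cos θ_z = sin φ sin δ + cos φ cos δ cos H = (-0.5195)(0.0958) + (0.8545)(0.9954)(0.9469) = 0.7556.
Top-of-atmosphere irradiance = S₀ cos θ_z = 1360 × 0.7556 = 1027.62 W/m².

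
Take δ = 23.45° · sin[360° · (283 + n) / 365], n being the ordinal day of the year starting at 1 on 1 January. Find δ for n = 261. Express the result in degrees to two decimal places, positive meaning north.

360 × (283 + 261) / 365 = 536.548°; sin(536.548°) = 0.0602.
δ = 23.45 × 0.0602 = 1.412° ≈ +1.41°.

+1.41°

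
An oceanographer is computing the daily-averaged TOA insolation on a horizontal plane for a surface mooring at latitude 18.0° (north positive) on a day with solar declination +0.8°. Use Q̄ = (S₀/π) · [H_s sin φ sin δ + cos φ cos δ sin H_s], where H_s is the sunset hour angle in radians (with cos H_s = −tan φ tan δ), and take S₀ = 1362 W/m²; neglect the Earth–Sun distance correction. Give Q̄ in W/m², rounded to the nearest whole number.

415 W/m²

The sunset hour angle satisfies cos H_s = −tan φ tan δ = -0.0045, giving H_s = 90.26°. In radians, H_s = 1.5753.
H_s sin φ sin δ = 1.5753 × 0.3090 × 0.0140 = 0.0068.
cos φ cos δ sin H_s = 0.9511 × 0.9999 × 1.0000 = 0.9510.
Q̄ = (1362/π) × (0.0068 + 0.9510) = 433.54 × 0.9578 = 415.24 W/m².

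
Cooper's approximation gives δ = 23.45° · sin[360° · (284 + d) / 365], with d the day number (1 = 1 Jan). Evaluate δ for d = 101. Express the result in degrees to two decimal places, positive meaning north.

+7.91°

360 × (284 + 101) / 365 = 379.726°; sin(379.726°) = 0.3375.
δ = 23.45 × 0.3375 = 7.914° ≈ +7.91°.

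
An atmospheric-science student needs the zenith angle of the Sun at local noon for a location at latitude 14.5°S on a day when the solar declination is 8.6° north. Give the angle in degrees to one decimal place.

23.1°

At local solar noon the hour angle is zero, so the zenith angle is |φ − δ| = |-14.5° − (8.6°)| = 23.1°.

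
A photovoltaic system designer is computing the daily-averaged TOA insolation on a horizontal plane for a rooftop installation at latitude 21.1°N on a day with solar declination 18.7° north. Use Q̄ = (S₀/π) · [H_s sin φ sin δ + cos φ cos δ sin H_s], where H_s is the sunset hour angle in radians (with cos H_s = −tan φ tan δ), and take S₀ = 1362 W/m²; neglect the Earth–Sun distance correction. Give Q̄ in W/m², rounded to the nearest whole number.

The sunset hour angle satisfies cos H_s = −tan φ tan δ = -0.1306, giving H_s = 97.50°. In radians, H_s = 1.7017.
H_s sin φ sin δ = 1.7017 × 0.3600 × 0.3206 = 0.1964.
cos φ cos δ sin H_s = 0.9330 × 0.9472 × 0.9914 = 0.8761.
Q̄ = (1362/π) × (0.1964 + 0.8761) = 433.54 × 1.0725 = 464.97 W/m².

465 W/m²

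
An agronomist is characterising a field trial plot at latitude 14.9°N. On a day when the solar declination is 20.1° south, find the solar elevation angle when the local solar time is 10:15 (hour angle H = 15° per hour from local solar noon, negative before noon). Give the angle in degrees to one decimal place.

Hour angle H = 15° × (10.25 − 12) = -26.25°.
With φ = 14.9°, δ = -20.1°, H = -26.25°: sin φ sin δ = -0.0884, cos φ cos δ cos H = 0.8139, so cos θ_z = 0.7255.
θ_z = arccos(0.7255) = 43.49°, so the elevation is 90° − 43.49° = 46.51°.

46.5°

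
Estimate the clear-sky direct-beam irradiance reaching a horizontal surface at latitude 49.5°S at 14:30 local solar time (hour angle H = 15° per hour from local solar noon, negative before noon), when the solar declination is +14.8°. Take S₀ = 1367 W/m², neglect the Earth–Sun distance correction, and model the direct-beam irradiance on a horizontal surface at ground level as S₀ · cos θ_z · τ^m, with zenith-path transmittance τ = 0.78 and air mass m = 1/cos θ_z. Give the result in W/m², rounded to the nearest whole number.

183 W/m²

Hour angle H = 15° × (14.5 − 12) = 37.50°.
cos θ_z = sin φ sin δ + cos φ cos δ cos H = (-0.7604)(0.2554) + (0.6494)(0.9668)(0.7934) = 0.3039.
Air mass m = 1/cos θ_z = 1/0.3039 = 3.291; τ^m = 0.78^3.291 = 0.4415.
Surface direct beam = 1367 × 0.3039 × 0.4415 = 183.41 W/m².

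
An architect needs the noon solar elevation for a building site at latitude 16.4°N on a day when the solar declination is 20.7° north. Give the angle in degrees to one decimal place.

85.7°

At local solar noon the hour angle is zero, so the elevation is 90° − |φ − δ| = 90° − |16.4° − (20.7°)| = 90° − 4.3° = 85.7°.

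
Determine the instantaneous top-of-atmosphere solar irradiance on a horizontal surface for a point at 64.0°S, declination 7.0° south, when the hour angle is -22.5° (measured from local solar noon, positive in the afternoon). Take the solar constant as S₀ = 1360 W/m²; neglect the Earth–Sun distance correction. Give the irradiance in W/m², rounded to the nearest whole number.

cos θ_z = sin φ sin δ + cos φ cos δ cos H = (-0.8988)(-0.1219) + (0.4384)(0.9925)(0.9239) = 0.5116.
Top-of-atmosphere irradiance = S₀ cos θ_z = 1360 × 0.5116 = 695.78 W/m².

696 W/m²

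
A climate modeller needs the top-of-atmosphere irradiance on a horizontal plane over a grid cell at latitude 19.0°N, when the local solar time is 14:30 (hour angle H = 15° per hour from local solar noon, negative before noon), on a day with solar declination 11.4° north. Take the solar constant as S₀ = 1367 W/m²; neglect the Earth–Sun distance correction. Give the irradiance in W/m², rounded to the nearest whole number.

Hour angle H = 15° × (14.5 − 12) = 37.50°.
cos θ_z = sin(19.0°) sin(11.4°) + cos(19.0°) cos(11.4°) cos(37.50°) = 0.0644 + 0.7353 = 0.7997.
Top-of-atmosphere irradiance = S₀ cos θ_z = 1367 × 0.7997 = 1093.19 W/m².

1093 W/m²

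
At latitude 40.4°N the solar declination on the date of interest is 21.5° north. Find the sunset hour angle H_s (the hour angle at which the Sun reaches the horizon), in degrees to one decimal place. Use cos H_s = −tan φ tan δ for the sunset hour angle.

cos H_s = −tan(40.4°) · tan(21.5°) = -0.3352, so H_s = arccos(-0.3352) = 109.58°.

109.6°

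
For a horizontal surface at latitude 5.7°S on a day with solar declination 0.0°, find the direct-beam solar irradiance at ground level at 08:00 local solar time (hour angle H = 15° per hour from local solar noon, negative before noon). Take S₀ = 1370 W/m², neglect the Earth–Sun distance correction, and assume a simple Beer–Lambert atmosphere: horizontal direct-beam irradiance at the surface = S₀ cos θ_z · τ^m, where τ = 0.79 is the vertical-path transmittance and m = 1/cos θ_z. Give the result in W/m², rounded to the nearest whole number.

424 W/m²

Hour angle H = 15° × (8 − 12) = -60.00°.
cos θ_z = sin(-5.7°) sin(0.0°) + cos(-5.7°) cos(0.0°) cos(-60.00°) = 0.0000 + 0.4975 = 0.4975.
Air mass m = 1/cos θ_z = 1/0.4975 = 2.010; τ^m = 0.79^2.010 = 0.6226.
Surface direct beam = 1370 × 0.4975 × 0.6226 = 424.35 W/m².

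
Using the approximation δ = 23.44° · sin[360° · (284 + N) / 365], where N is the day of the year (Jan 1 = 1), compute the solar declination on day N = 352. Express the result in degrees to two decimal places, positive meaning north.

-23.41°

360 × (284 + 352) / 365 = 627.288°; sin(627.288°) = -0.9989.
δ = 23.44 × -0.9989 = -23.414° ≈ -23.41°.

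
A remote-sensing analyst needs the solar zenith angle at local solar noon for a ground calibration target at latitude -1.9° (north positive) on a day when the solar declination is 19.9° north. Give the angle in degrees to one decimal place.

At local solar noon the hour angle is zero, so the zenith angle is |φ − δ| = |-1.9° − (19.9°)| = 21.8°.

21.8°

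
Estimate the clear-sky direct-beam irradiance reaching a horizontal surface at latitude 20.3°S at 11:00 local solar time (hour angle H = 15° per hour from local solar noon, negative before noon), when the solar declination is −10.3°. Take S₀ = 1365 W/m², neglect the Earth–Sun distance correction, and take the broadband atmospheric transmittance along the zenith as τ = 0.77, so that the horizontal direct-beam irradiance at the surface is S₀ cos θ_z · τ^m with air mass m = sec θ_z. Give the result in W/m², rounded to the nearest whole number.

989 W/m²

Hour angle H = 15° × (11 − 12) = -15.00°.
cos θ_z = sin(-20.3°) sin(-10.3°) + cos(-20.3°) cos(-10.3°) cos(-15.00°) = 0.0620 + 0.8913 = 0.9533.
Air mass m = 1/cos θ_z = 1/0.9533 = 1.049; τ^m = 0.77^1.049 = 0.7602.
Surface direct beam = 1365 × 0.9533 × 0.7602 = 989.21 W/m².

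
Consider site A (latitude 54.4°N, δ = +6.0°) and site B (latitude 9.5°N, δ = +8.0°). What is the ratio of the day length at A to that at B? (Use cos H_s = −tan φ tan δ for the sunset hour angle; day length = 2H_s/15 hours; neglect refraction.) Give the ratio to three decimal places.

1.078

A: H_s = arccos(−tan 54.4° · tan 6.0°) = 98.44°, so 2H_s/15 = 13.1253 h.
B: H_s = arccos(−tan 9.5° · tan 8.0°) = 91.35°, so 2H_s/15 = 12.1800 h.
Ratio A/B = 13.1253 / 12.1800 = 1.0776.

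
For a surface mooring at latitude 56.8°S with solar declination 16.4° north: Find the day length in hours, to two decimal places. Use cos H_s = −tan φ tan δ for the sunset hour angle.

The sunset hour angle satisfies cos H_s = −tan φ tan δ = 0.4498, giving H_s = 63.27°.
Day length = 2 H_s / 15° h⁻¹ = 126.54° / 15 = 8.436 h.

8.44 hours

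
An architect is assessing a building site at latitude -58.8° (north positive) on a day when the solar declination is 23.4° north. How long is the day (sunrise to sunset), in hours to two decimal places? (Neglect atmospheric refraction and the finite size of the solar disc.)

The sunset hour angle satisfies cos H_s = −tan φ tan δ = 0.7145, giving H_s = 44.40°.
Day length = 2 H_s / 15° h⁻¹ = 88.80° / 15 = 5.920 h.

5.92 hours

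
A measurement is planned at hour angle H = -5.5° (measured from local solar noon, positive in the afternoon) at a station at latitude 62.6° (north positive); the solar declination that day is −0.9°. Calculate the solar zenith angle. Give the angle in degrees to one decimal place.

cos θ_z = sin φ sin δ + cos φ cos δ cos H = (0.8878)(-0.0157) + (0.4602)(0.9999)(0.9954) = 0.4441.
θ_z = arccos(0.4441) = 63.63°.

63.6°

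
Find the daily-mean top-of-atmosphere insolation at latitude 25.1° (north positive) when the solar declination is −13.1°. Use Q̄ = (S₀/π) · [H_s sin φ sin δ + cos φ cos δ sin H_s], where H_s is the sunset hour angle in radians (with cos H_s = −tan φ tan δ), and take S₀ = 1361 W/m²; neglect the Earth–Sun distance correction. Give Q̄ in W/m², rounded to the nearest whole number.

319 W/m²

cos H_s = −tan(25.1°) · tan(-13.1°) = 0.1090, so H_s = arccos(0.1090) = 83.74°. In radians, H_s = 1.4615.
H_s sin φ sin δ = 1.4615 × 0.4242 × -0.2267 = -0.1405.
cos φ cos δ sin H_s = 0.9056 × 0.9740 × 0.9940 = 0.8768.
Q̄ = (1361/π) × (-0.1405 + 0.8768) = 433.22 × 0.7363 = 318.98 W/m².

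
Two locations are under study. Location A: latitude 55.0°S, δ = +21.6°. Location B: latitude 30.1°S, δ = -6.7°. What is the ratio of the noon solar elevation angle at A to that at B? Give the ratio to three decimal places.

0.201

A: 90° − |-55.0 − (21.6)| = 13.40°.
B: 90° − |-30.1 − (-6.7)| = 66.60°.
Ratio A/B = 13.4000 / 66.6000 = 0.2012.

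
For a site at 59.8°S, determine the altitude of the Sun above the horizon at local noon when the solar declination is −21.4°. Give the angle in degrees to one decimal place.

At local solar noon the hour angle is zero, so the elevation is 90° − |φ − δ| = 90° − |-59.8° − (-21.4°)| = 90° − 38.4° = 51.6°.

51.6°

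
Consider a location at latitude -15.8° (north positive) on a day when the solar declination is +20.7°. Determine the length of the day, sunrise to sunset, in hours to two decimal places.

cos H_s = −tan(-15.8°) · tan(20.7°) = 0.1069, so H_s = arccos(0.1069) = 83.86°.
Day length = 2 H_s / 15° h⁻¹ = 167.72° / 15 = 11.181 h.

11.18 hours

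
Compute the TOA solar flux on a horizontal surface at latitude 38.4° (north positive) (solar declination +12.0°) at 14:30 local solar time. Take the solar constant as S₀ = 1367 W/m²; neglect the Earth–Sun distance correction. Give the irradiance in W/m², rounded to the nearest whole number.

Hour angle H = 15° × (14.5 − 12) = 37.50°.
cos θ_z = sin(38.4°) sin(12.0°) + cos(38.4°) cos(12.0°) cos(37.50°) = 0.1291 + 0.6082 = 0.7373.
Top-of-atmosphere irradiance = S₀ cos θ_z = 1367 × 0.7373 = 1007.89 W/m².

1008 W/m²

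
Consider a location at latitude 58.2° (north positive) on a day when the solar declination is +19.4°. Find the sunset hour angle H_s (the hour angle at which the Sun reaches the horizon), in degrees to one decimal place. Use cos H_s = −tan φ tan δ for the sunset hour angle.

124.6°

−tan φ tan δ = −(1.6128)(0.3522) = -0.5680; H_s = arccos(-0.5680) = 124.61°.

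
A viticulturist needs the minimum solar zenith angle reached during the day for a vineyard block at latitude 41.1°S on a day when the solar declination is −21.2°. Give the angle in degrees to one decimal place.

At local solar noon the hour angle is zero, so the zenith angle is |φ − δ| = |-41.1° − (-21.2°)| = 19.9°.

19.9°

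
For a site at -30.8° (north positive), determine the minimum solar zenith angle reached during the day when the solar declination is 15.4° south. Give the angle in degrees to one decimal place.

At local solar noon the hour angle is zero, so the zenith angle is |φ − δ| = |-30.8° − (-15.4°)| = 15.4°.

15.4°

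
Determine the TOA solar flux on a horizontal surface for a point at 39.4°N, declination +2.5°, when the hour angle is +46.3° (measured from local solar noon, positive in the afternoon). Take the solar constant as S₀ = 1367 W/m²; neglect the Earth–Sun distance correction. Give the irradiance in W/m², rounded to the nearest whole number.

767 W/m²

With φ = 39.4°, δ = 2.5°, H = 46.30°: sin φ sin δ = 0.0277, cos φ cos δ cos H = 0.5334, so cos θ_z = 0.5611.
Top-of-atmosphere irradiance = S₀ cos θ_z = 1367 × 0.5611 = 767.02 W/m².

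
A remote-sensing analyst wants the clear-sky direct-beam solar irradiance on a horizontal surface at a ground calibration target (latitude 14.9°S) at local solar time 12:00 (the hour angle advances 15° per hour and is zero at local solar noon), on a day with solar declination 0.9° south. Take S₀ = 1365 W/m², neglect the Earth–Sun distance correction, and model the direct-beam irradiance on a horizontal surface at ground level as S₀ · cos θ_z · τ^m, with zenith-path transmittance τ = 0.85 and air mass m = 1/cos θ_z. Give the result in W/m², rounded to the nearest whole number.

1120 W/m²

Hour angle H = 15° × (12 − 12) = 0.00°.
cos θ_z = sin φ sin δ + cos φ cos δ cos H = (-0.2571)(-0.0157) + (0.9664)(0.9999)(1.0000) = 0.9703.
Air mass m = 1/cos θ_z = 1/0.9703 = 1.031; τ^m = 0.85^1.031 = 0.8457.
Surface direct beam = 1365 × 0.9703 × 0.8457 = 1120.10 W/m².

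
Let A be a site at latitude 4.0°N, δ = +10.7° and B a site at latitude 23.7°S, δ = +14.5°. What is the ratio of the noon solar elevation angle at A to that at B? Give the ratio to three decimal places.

1.608

A: 90° − |4.0 − (10.7)| = 83.30°.
B: 90° − |-23.7 − (14.5)| = 51.80°.
Ratio A/B = 83.3000 / 51.8000 = 1.6081.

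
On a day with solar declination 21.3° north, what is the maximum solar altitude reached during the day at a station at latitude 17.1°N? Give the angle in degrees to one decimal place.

85.8°

At local solar noon the hour angle is zero, so the elevation is 90° − |φ − δ| = 90° − |17.1° − (21.3°)| = 90° − 4.2° = 85.8°.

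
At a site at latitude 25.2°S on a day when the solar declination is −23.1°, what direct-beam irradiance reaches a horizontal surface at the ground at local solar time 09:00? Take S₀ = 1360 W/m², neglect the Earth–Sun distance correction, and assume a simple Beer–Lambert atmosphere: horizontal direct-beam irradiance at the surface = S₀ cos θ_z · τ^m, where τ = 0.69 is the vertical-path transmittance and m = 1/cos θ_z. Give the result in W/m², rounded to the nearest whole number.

Hour angle H = 15° × (9 − 12) = -45.00°.
cos θ_z = sin(-25.2°) sin(-23.1°) + cos(-25.2°) cos(-23.1°) cos(-45.00°) = 0.1670 + 0.5885 = 0.7555.
Air mass m = 1/cos θ_z = 1/0.7555 = 1.324; τ^m = 0.69^1.324 = 0.6118.
Surface direct beam = 1360 × 0.7555 × 0.6118 = 628.61 W/m².

629 W/m²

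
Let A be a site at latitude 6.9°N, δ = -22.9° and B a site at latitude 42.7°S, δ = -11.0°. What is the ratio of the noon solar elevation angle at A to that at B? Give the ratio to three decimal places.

1.033

A: 90° − |6.9 − (-22.9)| = 60.20°.
B: 90° − |-42.7 − (-11.0)| = 58.30°.
Ratio A/B = 60.2000 / 58.3000 = 1.0326.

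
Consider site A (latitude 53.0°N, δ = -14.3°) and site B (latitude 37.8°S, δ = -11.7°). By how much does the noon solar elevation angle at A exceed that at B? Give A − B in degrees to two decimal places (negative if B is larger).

-41.20°

A: 90° − |53.0 − (-14.3)| = 22.70°.
B: 90° − |-37.8 − (-11.7)| = 63.90°.
A − B = 22.70 − 63.90 = -41.20°.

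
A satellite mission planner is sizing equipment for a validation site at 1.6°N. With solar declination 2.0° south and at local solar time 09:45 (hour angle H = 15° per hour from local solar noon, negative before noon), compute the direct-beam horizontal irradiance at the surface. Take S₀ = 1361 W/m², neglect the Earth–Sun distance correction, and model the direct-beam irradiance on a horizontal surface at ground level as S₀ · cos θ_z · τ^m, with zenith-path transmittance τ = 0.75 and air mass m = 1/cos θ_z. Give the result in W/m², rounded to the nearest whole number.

Hour angle H = 15° × (9.75 − 12) = -33.75°.
cos θ_z = sin φ sin δ + cos φ cos δ cos H = (0.0279)(-0.0349) + (0.9996)(0.9994)(0.8315) = 0.8297.
Air mass m = 1/cos θ_z = 1/0.8297 = 1.205; τ^m = 0.75^1.205 = 0.7070.
Surface direct beam = 1361 × 0.8297 × 0.7070 = 798.36 W/m².

798 W/m²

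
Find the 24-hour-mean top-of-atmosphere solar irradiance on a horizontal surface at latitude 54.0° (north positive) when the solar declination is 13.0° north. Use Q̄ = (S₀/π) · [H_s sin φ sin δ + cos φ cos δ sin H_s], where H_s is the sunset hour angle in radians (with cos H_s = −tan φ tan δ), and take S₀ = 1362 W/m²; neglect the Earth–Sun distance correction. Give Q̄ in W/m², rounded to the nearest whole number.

385 W/m²

The sunset hour angle satisfies cos H_s = −tan φ tan δ = -0.3178, giving H_s = 108.53°. In radians, H_s = 1.8942.
H_s sin φ sin δ = 1.8942 × 0.8090 × 0.2250 = 0.3448.
cos φ cos δ sin H_s = 0.5878 × 0.9744 × 0.9482 = 0.5431.
Q̄ = (1362/π) × (0.3448 + 0.5431) = 433.54 × 0.8879 = 384.94 W/m².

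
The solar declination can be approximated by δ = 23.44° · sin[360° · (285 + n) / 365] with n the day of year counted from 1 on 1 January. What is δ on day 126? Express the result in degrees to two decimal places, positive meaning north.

360 × (285 + 126) / 365 = 405.370°; sin(405.370°) = 0.7117.
δ = 23.44 × 0.7117 = 16.682° ≈ +16.68°.

+16.68°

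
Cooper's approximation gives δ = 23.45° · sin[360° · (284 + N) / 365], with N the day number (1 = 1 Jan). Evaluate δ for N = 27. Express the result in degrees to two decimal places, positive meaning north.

360 × (284 + 27) / 365 = 306.740°; sin(306.740°) = -0.8014.
δ = 23.45 × -0.8014 = -18.793° ≈ -18.79°.

-18.79°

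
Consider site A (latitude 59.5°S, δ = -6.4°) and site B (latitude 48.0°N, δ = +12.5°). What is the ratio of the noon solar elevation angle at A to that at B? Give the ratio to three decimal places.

0.677

A: 90° − |-59.5 − (-6.4)| = 36.90°.
B: 90° − |48.0 − (12.5)| = 54.50°.
Ratio A/B = 36.9000 / 54.5000 = 0.6771.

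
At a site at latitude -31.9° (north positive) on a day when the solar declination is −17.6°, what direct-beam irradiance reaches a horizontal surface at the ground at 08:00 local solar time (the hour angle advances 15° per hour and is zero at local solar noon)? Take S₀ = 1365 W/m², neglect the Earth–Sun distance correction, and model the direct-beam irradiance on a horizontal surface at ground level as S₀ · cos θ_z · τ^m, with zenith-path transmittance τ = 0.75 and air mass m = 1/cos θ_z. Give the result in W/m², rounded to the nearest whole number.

Hour angle H = 15° × (8 − 12) = -60.00°.
cos θ_z = sin(-31.9°) sin(-17.6°) + cos(-31.9°) cos(-17.6°) cos(-60.00°) = 0.1598 + 0.4046 = 0.5644.
Air mass m = 1/cos θ_z = 1/0.5644 = 1.772; τ^m = 0.75^1.772 = 0.6006.
Surface direct beam = 1365 × 0.5644 × 0.6006 = 462.71 W/m².

463 W/m²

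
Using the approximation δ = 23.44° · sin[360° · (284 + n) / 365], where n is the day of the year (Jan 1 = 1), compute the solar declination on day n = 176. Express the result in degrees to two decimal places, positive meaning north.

+23.39°

360 × (284 + 176) / 365 = 453.699°; sin(453.699°) = 0.9979.
δ = 23.44 × 0.9979 = 23.391° ≈ +23.39°.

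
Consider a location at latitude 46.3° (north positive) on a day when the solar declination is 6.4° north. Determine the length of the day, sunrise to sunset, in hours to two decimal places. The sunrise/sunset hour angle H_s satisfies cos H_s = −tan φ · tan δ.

−tan φ tan δ = −(1.0464)(0.1122) = -0.1174; H_s = arccos(-0.1174) = 96.74°.
Day length = 2 H_s / 15° h⁻¹ = 193.48° / 15 = 12.899 h.

12.90 hours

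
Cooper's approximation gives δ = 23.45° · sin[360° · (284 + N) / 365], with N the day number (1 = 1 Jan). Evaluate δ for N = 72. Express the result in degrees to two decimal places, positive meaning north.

-3.62°

360 × (284 + 72) / 365 = 351.123°; sin(351.123°) = -0.1543.
δ = 23.45 × -0.1543 = -3.618° ≈ -3.62°.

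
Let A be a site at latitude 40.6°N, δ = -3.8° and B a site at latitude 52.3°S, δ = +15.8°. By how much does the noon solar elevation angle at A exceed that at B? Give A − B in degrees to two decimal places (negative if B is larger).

A: 90° − |40.6 − (-3.8)| = 45.60°.
B: 90° − |-52.3 − (15.8)| = 21.90°.
A − B = 45.60 − 21.90 = 23.70°.

+23.70°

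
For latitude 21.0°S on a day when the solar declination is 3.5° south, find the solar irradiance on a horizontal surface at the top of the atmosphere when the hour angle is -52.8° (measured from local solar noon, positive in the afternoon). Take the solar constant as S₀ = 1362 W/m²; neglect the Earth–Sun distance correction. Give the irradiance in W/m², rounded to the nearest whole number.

cos θ_z = sin(-21.0°) sin(-3.5°) + cos(-21.0°) cos(-3.5°) cos(-52.80°) = 0.0219 + 0.5634 = 0.5853.
Top-of-atmosphere irradiance = S₀ cos θ_z = 1362 × 0.5853 = 797.18 W/m².

797 W/m²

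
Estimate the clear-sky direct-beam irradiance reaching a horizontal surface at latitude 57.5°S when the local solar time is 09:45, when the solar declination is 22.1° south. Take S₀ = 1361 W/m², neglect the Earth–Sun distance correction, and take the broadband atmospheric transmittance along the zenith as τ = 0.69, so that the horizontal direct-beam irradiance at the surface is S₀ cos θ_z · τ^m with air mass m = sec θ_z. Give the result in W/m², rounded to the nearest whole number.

Hour angle H = 15° × (9.75 − 12) = -33.75°.
cos θ_z = sin φ sin δ + cos φ cos δ cos H = (-0.8434)(-0.3762) + (0.5373)(0.9265)(0.8315) = 0.7312.
Air mass m = 1/cos θ_z = 1/0.7312 = 1.368; τ^m = 0.69^1.368 = 0.6019.
Surface direct beam = 1361 × 0.7312 × 0.6019 = 598.99 W/m².

599 W/m²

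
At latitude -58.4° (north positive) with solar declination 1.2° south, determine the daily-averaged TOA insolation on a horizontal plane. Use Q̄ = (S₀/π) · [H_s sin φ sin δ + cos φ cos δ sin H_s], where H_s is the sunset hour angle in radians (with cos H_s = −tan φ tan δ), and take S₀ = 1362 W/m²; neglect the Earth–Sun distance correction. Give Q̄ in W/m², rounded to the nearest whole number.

cos H_s = −tan(-58.4°) · tan(-1.2°) = -0.0340, so H_s = arccos(-0.0340) = 91.95°. In radians, H_s = 1.6048.
H_s sin φ sin δ = 1.6048 × -0.8517 × -0.0209 = 0.0286.
cos φ cos δ sin H_s = 0.5240 × 0.9998 × 0.9994 = 0.5236.
Q̄ = (1362/π) × (0.0286 + 0.5236) = 433.54 × 0.5522 = 239.40 W/m².

239 W/m²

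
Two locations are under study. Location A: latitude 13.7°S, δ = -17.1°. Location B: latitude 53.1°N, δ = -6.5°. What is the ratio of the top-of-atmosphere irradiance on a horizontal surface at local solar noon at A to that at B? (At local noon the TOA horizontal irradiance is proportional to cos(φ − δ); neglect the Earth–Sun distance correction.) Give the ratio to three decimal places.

1.973

A: cos θ_z = cos(-13.7° − (-17.1°)) = 0.9982.
B: cos θ_z = cos(53.1° − (-6.5°)) = 0.5060.
Ratio A/B = 0.9982 / 0.5060 = 1.9727.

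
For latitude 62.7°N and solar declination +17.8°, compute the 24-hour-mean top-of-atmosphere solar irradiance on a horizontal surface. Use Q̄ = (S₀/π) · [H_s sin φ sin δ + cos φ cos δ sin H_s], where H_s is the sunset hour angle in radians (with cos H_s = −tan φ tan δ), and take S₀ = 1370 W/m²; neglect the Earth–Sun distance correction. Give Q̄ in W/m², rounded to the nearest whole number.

415 W/m²

−tan φ tan δ = −(1.9375)(0.3211) = -0.6221; H_s = arccos(-0.6221) = 128.47°. In radians, H_s = 2.2422.
H_s sin φ sin δ = 2.2422 × 0.8886 × 0.3057 = 0.6091.
cos φ cos δ sin H_s = 0.4586 × 0.9521 × 0.7829 = 0.3418.
Q̄ = (1370/π) × (0.6091 + 0.3418) = 436.08 × 0.9509 = 414.67 W/m².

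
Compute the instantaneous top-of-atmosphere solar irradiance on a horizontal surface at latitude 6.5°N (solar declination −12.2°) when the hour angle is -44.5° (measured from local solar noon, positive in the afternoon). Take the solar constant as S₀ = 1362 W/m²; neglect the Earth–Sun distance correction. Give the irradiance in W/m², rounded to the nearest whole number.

cos θ_z = sin φ sin δ + cos φ cos δ cos H = (0.1132)(-0.2113) + (0.9936)(0.9774)(0.7133) = 0.6688.
Top-of-atmosphere irradiance = S₀ cos θ_z = 1362 × 0.6688 = 910.91 W/m².

911 W/m²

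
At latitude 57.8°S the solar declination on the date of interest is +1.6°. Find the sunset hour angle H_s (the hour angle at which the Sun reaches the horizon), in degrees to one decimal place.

The sunset hour angle satisfies cos H_s = −tan φ tan δ = 0.0444, giving H_s = 87.46°.

87.5°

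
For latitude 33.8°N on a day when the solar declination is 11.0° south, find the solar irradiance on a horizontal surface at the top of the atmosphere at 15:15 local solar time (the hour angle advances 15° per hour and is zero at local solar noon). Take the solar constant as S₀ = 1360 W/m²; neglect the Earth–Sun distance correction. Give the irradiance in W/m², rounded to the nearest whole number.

Hour angle H = 15° × (15.25 − 12) = 48.75°.
cos θ_z = sin(33.8°) sin(-11.0°) + cos(33.8°) cos(-11.0°) cos(48.75°) = -0.1061 + 0.5378 = 0.4317.
Top-of-atmosphere irradiance = S₀ cos θ_z = 1360 × 0.4317 = 587.11 W/m².

587 W/m²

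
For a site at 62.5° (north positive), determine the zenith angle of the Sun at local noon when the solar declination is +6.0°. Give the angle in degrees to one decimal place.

56.5°

At local solar noon the hour angle is zero, so the zenith angle is |φ − δ| = |62.5° − (6.0°)| = 56.5°.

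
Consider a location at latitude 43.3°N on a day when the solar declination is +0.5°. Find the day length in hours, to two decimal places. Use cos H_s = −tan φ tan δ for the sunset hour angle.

12.06 hours

cos H_s = −tan(43.3°) · tan(0.5°) = -0.0082, so H_s = arccos(-0.0082) = 90.47°.
Day length = 2 H_s / 15° h⁻¹ = 180.94° / 15 = 12.063 h.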